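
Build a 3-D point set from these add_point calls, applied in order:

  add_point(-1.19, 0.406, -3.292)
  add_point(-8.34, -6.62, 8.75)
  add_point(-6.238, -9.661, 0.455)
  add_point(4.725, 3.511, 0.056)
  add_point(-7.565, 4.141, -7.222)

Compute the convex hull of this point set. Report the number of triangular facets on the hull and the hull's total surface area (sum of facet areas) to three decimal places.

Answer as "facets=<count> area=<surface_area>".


5 of the 5 inputs are extreme points: [0, 1, 2, 3, 4].

Per-facet area ½‖(b−a)×(c−a)‖:
  f1: (p4, p3, p1) → 125.5561
  f2: (p2, p3, p1) → 77.5352
  f3: (p2, p4, p1) → 71.3419
  f4: (p0, p4, p3) → 24.3341
  f5: (p0, p2, p3) → 37.1025
  f6: (p0, p2, p4) → 48.6310
Σ area = 384.501

Check V−E+F: 5 − 9 + 6 = 2.

facets=6 area=384.501


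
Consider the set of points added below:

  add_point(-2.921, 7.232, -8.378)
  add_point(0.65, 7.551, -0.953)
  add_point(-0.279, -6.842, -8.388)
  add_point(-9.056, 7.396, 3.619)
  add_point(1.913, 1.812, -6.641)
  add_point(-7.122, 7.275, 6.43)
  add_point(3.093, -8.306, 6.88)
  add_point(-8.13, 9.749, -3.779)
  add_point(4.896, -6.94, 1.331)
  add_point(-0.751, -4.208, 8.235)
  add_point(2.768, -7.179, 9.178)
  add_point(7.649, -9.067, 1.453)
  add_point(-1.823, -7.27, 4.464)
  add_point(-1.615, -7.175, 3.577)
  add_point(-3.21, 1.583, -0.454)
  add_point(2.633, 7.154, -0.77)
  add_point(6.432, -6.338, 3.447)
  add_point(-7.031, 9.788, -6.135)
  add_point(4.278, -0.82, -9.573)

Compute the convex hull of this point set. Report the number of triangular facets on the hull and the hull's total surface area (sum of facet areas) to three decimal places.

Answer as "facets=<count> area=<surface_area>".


Extreme-point indices: [0, 1, 2, 3, 5, 6, 7, 9, 10, 11, 12, 15, 16, 17, 18] — 15 of 19 on the boundary.

Facet areas (half cross-product norm):
  f1: (p2, p18, p11) → 48.7308
  f2: (p15, p18, p11) → 84.0087
  f3: (p12, p2, p3) → 105.9946
  f4: (p12, p2, p11) → 59.8960
  f5: (p7, p2, p3) → 73.9693
  f6: (p7, p2, p17) → 22.7273
  f7: (p7, p15, p17) → 14.7336
  f8: (p0, p15, p18) → 48.6956
  f9: (p0, p15, p17) → 24.9475
  f10: (p0, p2, p18) → 40.9174
  f11: (p0, p2, p17) → 30.1657
  f12: (p5, p7, p3) → 9.2253
  f13: (p5, p10, p15) → 100.0639
  f14: (p16, p15, p11) → 20.4544
  f15: (p16, p10, p11) → 10.2650
  f16: (p16, p10, p15) → 48.9856
  f17: (p6, p12, p11) → 19.2152
  f18: (p6, p10, p11) → 5.4487
  f19: (p6, p10, p12) → 7.0552
  f20: (p1, p7, p15) → 2.0771
  f21: (p1, p5, p15) → 8.3592
  f22: (p1, p5, p7) → 45.1415
  f23: (p9, p10, p12) → 11.6590
  f24: (p9, p5, p10) → 11.0838
  f25: (p9, p12, p3) → 37.0170
  f26: (p9, p5, p3) → 20.5870
Σ area = 911.424

Euler characteristic 15−39+26 = 2 ✓

facets=26 area=911.424


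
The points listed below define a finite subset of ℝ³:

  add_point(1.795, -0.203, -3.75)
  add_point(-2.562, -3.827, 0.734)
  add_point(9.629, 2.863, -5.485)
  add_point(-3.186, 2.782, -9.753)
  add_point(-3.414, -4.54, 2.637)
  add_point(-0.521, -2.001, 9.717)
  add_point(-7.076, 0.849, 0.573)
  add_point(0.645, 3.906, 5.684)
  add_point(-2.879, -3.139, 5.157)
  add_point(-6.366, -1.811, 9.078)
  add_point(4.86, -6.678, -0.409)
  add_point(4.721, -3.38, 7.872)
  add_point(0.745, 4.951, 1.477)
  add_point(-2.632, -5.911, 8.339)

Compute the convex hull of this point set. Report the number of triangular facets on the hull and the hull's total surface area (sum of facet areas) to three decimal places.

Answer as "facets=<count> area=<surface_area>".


Points on the hull: [1, 2, 3, 4, 5, 6, 7, 9, 10, 11, 12, 13] (12 of 14).

Triangle areas on the boundary:
  f1: (p3, p10, p2) → 77.2021
  f2: (p11, p10, p2) → 52.3528
  f3: (p11, p7, p2) → 61.2245
  f4: (p11, p7, p5) → 20.5700
  f5: (p11, p13, p10) → 34.6814
  f6: (p11, p13, p5) → 13.2264
  f7: (p9, p7, p6) → 38.5103
  f8: (p9, p7, p5) → 21.2593
  f9: (p9, p13, p5) → 12.1797
  f10: (p12, p3, p2) → 65.1690
  f11: (p12, p7, p2) → 20.5752
  f12: (p12, p3, p6) → 47.5616
  f13: (p12, p7, p6) → 19.2362
  f14: (p4, p3, p6) → 37.2705
  f15: (p4, p9, p6) → 25.2163
  f16: (p4, p9, p13) → 16.4078
  f17: (p4, p13, p10) → 26.5407
  f18: (p1, p3, p10) → 49.5156
  f19: (p1, p4, p10) → 8.2384
  f20: (p1, p4, p3) → 6.4301
Σ area = 653.368

Euler: V−E+F = 12−30+20 = 2.

facets=20 area=653.368


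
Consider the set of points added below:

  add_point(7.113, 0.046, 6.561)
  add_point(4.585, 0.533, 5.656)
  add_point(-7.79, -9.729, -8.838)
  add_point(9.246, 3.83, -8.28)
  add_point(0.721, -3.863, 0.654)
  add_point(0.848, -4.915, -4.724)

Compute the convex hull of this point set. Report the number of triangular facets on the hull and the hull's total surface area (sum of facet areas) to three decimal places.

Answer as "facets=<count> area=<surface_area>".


Extreme-point indices: [0, 1, 2, 3, 4, 5] — 6 of 6 on the boundary.

Triangle areas on the boundary:
  f1: (p1, p3, p2) → 153.3462
  f2: (p1, p0, p3) → 20.5128
  f3: (p5, p3, p2) → 45.5840
  f4: (p5, p0, p2) → 40.1657
  f5: (p5, p0, p3) → 82.7727
  f6: (p4, p0, p2) → 5.7447
  f7: (p4, p1, p2) → 10.0704
  f8: (p4, p1, p0) → 8.5688
Σ area = 366.765

Euler: V−E+F = 6−12+8 = 2.

facets=8 area=366.765


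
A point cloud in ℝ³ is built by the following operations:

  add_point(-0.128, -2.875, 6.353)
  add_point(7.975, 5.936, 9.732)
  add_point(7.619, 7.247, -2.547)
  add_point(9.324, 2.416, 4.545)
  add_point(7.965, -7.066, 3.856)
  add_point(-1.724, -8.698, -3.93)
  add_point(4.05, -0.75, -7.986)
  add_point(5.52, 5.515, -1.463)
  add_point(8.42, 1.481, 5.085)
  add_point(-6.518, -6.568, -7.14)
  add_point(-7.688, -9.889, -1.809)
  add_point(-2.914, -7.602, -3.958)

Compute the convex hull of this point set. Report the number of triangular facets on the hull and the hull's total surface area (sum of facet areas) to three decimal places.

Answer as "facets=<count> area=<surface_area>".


10 of the 12 inputs are extreme points: [0, 1, 2, 3, 4, 5, 6, 7, 9, 10].

Per-facet area ½‖(b−a)×(c−a)‖:
  f1: (p1, p2, p3) → 26.6526
  f2: (p7, p1, p2) → 16.5040
  f3: (p9, p6, p2) → 47.9562
  f4: (p9, p7, p2) → 17.0985
  f5: (p9, p5, p10) → 17.3114
  f6: (p9, p5, p6) → 32.6628
  f7: (p9, p7, p1) → 90.6385
  f8: (p9, p0, p10) → 41.6257
  f9: (p9, p0, p1) → 70.2089
  f10: (p4, p2, p3) → 37.3135
  f11: (p4, p6, p2) → 70.7006
  f12: (p4, p5, p6) → 63.9516
  f13: (p4, p1, p3) → 25.2924
  f14: (p4, p0, p1) → 57.8931
  f15: (p4, p0, p10) → 61.8774
  f16: (p4, p5, p10) → 34.1049
Σ area = 711.792

Euler: V−E+F = 10−24+16 = 2.

facets=16 area=711.792


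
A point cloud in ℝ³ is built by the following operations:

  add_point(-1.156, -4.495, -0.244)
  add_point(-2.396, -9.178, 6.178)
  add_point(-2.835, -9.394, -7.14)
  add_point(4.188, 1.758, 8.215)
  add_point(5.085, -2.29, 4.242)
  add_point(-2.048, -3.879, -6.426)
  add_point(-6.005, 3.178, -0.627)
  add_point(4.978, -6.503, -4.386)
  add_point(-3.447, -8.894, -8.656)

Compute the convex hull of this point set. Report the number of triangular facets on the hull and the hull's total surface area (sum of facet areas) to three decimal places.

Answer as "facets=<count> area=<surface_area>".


facets=12 area=495.626

Hull vertices (8/9): indices [1, 2, 3, 4, 5, 6, 7, 8].

Area of each hull facet:
  f1: (p1, p3, p6) → 80.4954
  f2: (p1, p3, p4) → 28.9477
  f3: (p7, p3, p6) → 91.5325
  f4: (p7, p3, p4) → 10.1882
  f5: (p7, p1, p4) → 49.2653
  f6: (p7, p1, p2) → 54.8045
  f7: (p5, p7, p6) → 34.6284
  f8: (p8, p7, p2) → 6.4922
  f9: (p8, p5, p7) → 22.0031
  f10: (p8, p5, p6) → 18.3579
  f11: (p8, p1, p6) → 93.7878
  f12: (p8, p1, p2) → 5.1225
Σ area = 495.626

Check V−E+F: 8 − 18 + 12 = 2.


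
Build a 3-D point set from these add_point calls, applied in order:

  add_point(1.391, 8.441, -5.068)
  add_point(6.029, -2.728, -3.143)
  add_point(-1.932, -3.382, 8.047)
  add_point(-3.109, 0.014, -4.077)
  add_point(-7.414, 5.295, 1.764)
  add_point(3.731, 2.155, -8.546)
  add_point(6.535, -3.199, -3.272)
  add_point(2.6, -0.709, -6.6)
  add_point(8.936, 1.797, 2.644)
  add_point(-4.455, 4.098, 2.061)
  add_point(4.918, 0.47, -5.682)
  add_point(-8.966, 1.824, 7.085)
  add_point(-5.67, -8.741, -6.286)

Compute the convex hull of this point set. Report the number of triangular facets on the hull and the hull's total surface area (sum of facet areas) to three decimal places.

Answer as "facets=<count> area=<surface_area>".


facets=12 area=722.933

8 of the 13 inputs are extreme points: [0, 2, 4, 5, 6, 8, 11, 12].

Area of each hull facet:
  f1: (p2, p8, p11) → 53.6995
  f2: (p2, p12, p11) → 69.0700
  f3: (p4, p8, p11) → 54.5816
  f4: (p4, p0, p8) → 73.2770
  f5: (p4, p12, p11) → 53.1920
  f6: (p4, p0, p12) → 93.3153
  f7: (p5, p0, p8) → 45.0063
  f8: (p5, p0, p12) → 51.5306
  f9: (p6, p5, p8) → 32.0303
  f10: (p6, p5, p12) → 54.1463
  f11: (p6, p2, p8) → 52.5457
  f12: (p6, p2, p12) → 90.5386
Σ area = 722.933

Check V−E+F: 8 − 18 + 12 = 2.


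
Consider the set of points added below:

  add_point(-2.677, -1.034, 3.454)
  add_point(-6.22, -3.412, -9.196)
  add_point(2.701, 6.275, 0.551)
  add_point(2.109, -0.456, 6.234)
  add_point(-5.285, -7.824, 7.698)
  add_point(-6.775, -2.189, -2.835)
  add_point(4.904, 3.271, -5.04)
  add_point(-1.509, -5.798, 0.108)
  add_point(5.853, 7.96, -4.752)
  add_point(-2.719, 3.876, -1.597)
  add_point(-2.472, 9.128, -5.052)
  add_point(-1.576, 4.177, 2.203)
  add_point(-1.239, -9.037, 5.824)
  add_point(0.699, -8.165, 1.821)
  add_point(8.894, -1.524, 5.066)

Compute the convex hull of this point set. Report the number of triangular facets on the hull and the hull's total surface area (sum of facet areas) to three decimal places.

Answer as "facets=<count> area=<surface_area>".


facets=20 area=726.848

Hull vertices (12/15): indices [1, 2, 3, 4, 5, 6, 8, 10, 11, 12, 13, 14].

Area of each hull facet:
  f1: (p4, p10, p5) → 62.1318
  f2: (p1, p10, p5) → 39.9891
  f3: (p1, p4, p5) → 25.5478
  f4: (p11, p4, p10) → 36.8932
  f5: (p8, p1, p10) → 57.0514
  f6: (p3, p4, p14) → 29.3947
  f7: (p3, p11, p4) → 37.1993
  f8: (p6, p8, p14) → 27.3431
  f9: (p6, p8, p1) → 24.5373
  f10: (p6, p13, p14) → 63.3356
  f11: (p6, p13, p1) → 82.6757
  f12: (p2, p11, p10) → 20.2362
  f13: (p2, p8, p10) → 24.3893
  f14: (p2, p3, p11) → 18.0531
  f15: (p2, p8, p14) → 33.8422
  f16: (p2, p3, p14) → 30.7080
  f17: (p12, p1, p4) → 38.7988
  f18: (p12, p13, p1) → 26.1094
  f19: (p12, p4, p14) → 23.9835
  f20: (p12, p13, p14) → 24.6283
Σ area = 726.848

Euler: V−E+F = 12−30+20 = 2.


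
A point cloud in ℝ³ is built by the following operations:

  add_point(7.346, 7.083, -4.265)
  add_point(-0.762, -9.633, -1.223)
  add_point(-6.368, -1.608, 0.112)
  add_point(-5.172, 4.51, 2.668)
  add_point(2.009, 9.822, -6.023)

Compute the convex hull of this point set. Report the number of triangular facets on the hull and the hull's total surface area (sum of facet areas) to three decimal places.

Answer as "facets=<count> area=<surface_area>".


facets=6 area=345.516

Points on the hull: [0, 1, 2, 3, 4] (5 of 5).

Per-facet area ½‖(b−a)×(c−a)‖:
  f1: (p4, p1, p2) → 74.0577
  f2: (p4, p1, p0) → 58.7102
  f3: (p3, p1, p2) → 24.1496
  f4: (p3, p1, p0) → 108.9693
  f5: (p3, p4, p2) → 40.9091
  f6: (p3, p4, p0) → 38.7203
Σ area = 345.516

Euler: V−E+F = 5−9+6 = 2.


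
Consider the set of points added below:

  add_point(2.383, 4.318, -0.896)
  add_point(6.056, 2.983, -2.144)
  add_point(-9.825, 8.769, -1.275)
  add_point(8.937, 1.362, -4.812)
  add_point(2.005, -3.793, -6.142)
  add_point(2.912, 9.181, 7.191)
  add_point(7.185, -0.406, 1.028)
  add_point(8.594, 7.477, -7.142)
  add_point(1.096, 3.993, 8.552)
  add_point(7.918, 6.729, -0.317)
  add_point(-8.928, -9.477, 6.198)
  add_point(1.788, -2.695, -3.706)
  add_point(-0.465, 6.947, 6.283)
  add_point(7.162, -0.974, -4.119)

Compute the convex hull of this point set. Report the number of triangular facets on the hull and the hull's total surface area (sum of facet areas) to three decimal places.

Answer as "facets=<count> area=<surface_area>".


Extreme-point indices: [2, 3, 4, 5, 6, 7, 8, 9, 10, 12, 13] — 11 of 14 on the boundary.

Area of each hull facet:
  f1: (p7, p5, p2) → 116.0348
  f2: (p4, p10, p2) → 144.7688
  f3: (p4, p7, p2) → 113.6345
  f4: (p4, p7, p3) → 25.5049
  f5: (p8, p10, p2) → 126.4332
  f6: (p9, p7, p3) → 20.2112
  f7: (p9, p7, p5) → 18.5405
  f8: (p13, p4, p3) → 6.0322
  f9: (p13, p4, p10) → 48.7301
  f10: (p12, p5, p2) → 18.4793
  f11: (p12, p8, p2) → 16.0886
  f12: (p12, p8, p5) → 8.3716
  f13: (p6, p8, p5) → 30.0927
  f14: (p6, p9, p5) → 34.0691
  f15: (p6, p9, p3) → 20.4511
  f16: (p6, p13, p3) → 7.7274
  f17: (p6, p8, p10) → 89.7780
  f18: (p6, p13, p10) → 48.5807
Σ area = 893.529

Check V−E+F: 11 − 27 + 18 = 2.

facets=18 area=893.529


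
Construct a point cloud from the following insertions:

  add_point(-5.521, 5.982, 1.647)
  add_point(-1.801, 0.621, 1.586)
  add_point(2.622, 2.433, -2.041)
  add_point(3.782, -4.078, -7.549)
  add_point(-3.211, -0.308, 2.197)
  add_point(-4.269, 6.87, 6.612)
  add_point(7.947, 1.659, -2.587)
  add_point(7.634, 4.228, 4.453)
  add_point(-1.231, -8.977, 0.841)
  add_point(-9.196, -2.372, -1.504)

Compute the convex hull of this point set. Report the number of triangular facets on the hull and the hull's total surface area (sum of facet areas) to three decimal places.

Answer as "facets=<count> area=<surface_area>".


8 of the 10 inputs are extreme points: [0, 2, 3, 5, 6, 7, 8, 9].

Facet areas (half cross-product norm):
  f1: (p5, p8, p9) → 70.2752
  f2: (p3, p8, p9) → 57.6795
  f3: (p3, p8, p6) → 47.1593
  f4: (p7, p8, p6) → 54.2318
  f5: (p7, p5, p8) → 95.9646
  f6: (p0, p7, p6) → 50.5669
  f7: (p0, p7, p5) → 32.1615
  f8: (p0, p5, p9) → 20.9309
  f9: (p0, p3, p9) → 69.2319
  f10: (p2, p3, p6) → 22.1621
  f11: (p2, p0, p6) → 9.8781
  f12: (p2, p0, p3) → 31.8496
Σ area = 562.091

Euler: V−E+F = 8−18+12 = 2.

facets=12 area=562.091


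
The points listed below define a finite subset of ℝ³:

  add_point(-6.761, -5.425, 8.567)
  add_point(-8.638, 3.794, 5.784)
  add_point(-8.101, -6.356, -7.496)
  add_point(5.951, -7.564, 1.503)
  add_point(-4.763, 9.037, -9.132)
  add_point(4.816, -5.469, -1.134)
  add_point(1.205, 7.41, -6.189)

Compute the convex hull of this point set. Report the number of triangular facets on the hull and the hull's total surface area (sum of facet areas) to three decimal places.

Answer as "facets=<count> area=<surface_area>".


facets=10 area=739.048

Hull vertices (7/7): indices [0, 1, 2, 3, 4, 5, 6].

Triangle areas on the boundary:
  f1: (p0, p3, p1) → 71.1097
  f2: (p2, p4, p1) → 114.5819
  f3: (p2, p0, p1) → 76.8116
  f4: (p2, p0, p3) → 107.9791
  f5: (p6, p3, p1) → 129.9863
  f6: (p6, p4, p1) → 53.7964
  f7: (p6, p2, p4) → 54.0102
  f8: (p5, p2, p3) → 20.9388
  f9: (p5, p6, p3) → 12.3521
  f10: (p5, p6, p2) → 97.4814
Σ area = 739.048

Euler characteristic 7−15+10 = 2 ✓


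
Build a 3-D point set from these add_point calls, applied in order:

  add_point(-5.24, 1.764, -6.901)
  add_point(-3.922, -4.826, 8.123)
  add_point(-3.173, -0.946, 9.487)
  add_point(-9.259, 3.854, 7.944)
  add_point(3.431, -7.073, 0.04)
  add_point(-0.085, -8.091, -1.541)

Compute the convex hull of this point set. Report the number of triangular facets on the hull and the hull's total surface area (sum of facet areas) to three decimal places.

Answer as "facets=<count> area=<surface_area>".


facets=8 area=377.351

Hull vertices (6/6): indices [0, 1, 2, 3, 4, 5].

Triangle areas on the boundary:
  f1: (p0, p5, p4) → 23.1776
  f2: (p1, p5, p4) → 21.5765
  f3: (p1, p0, p3) → 76.9005
  f4: (p1, p0, p5) → 67.2761
  f5: (p2, p1, p3) → 15.3987
  f6: (p2, p1, p4) → 22.2048
  f7: (p2, p0, p3) → 61.0576
  f8: (p2, p0, p4) → 89.7594
Σ area = 377.351

Euler characteristic 6−12+8 = 2 ✓


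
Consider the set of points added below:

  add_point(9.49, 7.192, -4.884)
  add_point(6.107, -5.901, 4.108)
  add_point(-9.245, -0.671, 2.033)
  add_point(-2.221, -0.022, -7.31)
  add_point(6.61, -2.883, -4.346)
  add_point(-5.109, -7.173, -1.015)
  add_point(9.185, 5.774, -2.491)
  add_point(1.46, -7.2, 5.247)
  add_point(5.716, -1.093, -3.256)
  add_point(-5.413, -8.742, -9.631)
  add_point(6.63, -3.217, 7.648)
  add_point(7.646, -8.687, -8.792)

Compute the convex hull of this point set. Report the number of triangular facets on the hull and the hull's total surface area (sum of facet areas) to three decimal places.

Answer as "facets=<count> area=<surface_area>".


10 of the 12 inputs are extreme points: [0, 1, 2, 3, 5, 6, 7, 9, 10, 11].

Triangle areas on the boundary:
  f1: (p11, p9, p0) → 106.7457
  f2: (p3, p0, p2) → 75.1727
  f3: (p3, p9, p2) → 55.9348
  f4: (p3, p9, p0) → 40.7828
  f5: (p6, p0, p2) → 24.9525
  f6: (p6, p10, p2) → 115.7708
  f7: (p6, p11, p0) → 21.9779
  f8: (p6, p11, p10) → 103.5119
  f9: (p7, p10, p2) → 41.0165
  f10: (p7, p11, p9) → 94.7793
  f11: (p5, p9, p2) → 31.7565
  f12: (p5, p7, p2) → 37.3766
  f13: (p5, p7, p9) → 28.2802
  f14: (p1, p11, p10) → 14.0806
  f15: (p1, p7, p10) → 11.0482
  f16: (p1, p7, p11) → 31.6507
Σ area = 834.838

Euler characteristic 10−24+16 = 2 ✓

facets=16 area=834.838


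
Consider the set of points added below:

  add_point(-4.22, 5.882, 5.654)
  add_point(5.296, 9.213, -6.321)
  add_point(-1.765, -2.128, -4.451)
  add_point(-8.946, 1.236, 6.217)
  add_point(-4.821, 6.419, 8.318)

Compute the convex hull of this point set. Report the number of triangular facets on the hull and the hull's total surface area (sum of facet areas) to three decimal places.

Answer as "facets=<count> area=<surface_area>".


Hull vertices (5/5): indices [0, 1, 2, 3, 4].

Triangle areas on the boundary:
  f1: (p2, p1, p3) → 88.1706
  f2: (p4, p2, p3) → 45.9029
  f3: (p4, p2, p1) → 102.4858
  f4: (p0, p1, p3) → 39.7676
  f5: (p0, p4, p3) → 9.2098
  f6: (p0, p4, p1) → 12.3931
Σ area = 297.930

Euler characteristic 5−9+6 = 2 ✓

facets=6 area=297.930


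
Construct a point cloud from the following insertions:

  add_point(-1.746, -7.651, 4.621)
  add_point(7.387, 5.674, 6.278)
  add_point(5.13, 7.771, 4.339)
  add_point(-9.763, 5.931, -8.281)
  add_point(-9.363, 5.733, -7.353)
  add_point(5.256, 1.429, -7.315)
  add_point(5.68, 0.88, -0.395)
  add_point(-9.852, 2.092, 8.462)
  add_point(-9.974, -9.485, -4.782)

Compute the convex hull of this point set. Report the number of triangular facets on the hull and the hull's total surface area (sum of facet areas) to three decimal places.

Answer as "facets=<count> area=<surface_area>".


Points on the hull: [0, 1, 2, 3, 5, 6, 7, 8] (8 of 9).

Per-facet area ½‖(b−a)×(c−a)‖:
  f1: (p7, p3, p8) → 122.3496
  f2: (p5, p3, p8) → 119.1974
  f3: (p0, p7, p8) → 83.3803
  f4: (p0, p7, p1) → 102.9419
  f5: (p0, p5, p8) → 102.7700
  f6: (p2, p7, p1) → 29.2979
  f7: (p2, p7, p3) → 134.4156
  f8: (p2, p5, p1) → 23.7258
  f9: (p2, p5, p3) → 103.7746
  f10: (p6, p5, p1) → 19.0168
  f11: (p6, p0, p1) → 50.9334
  f12: (p6, p0, p5) → 39.0210
Σ area = 930.824

Euler: V−E+F = 8−18+12 = 2.

facets=12 area=930.824


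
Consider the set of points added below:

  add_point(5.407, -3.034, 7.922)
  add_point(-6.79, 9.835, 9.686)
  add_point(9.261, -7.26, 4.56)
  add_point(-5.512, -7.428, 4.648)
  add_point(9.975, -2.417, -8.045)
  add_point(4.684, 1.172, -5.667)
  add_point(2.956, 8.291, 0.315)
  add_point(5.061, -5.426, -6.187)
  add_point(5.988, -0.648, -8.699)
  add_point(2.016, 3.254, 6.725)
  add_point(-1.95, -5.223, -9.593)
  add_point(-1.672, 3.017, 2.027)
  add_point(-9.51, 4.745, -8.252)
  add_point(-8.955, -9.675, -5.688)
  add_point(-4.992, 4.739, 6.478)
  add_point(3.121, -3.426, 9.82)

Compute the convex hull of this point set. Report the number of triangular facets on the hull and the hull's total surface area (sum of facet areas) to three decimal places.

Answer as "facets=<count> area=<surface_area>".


13 of the 16 inputs are extreme points: [0, 1, 2, 3, 4, 6, 7, 8, 9, 10, 12, 13, 15].

Per-facet area ½‖(b−a)×(c−a)‖:
  f1: (p1, p13, p12) → 137.4835
  f2: (p10, p13, p12) → 57.2919
  f3: (p6, p1, p12) → 104.1879
  f4: (p6, p2, p4) → 99.1561
  f5: (p7, p2, p4) → 35.2838
  f6: (p7, p2, p13) → 82.4990
  f7: (p7, p10, p4) → 19.1797
  f8: (p7, p10, p13) → 31.2121
  f9: (p3, p1, p13) → 90.4733
  f10: (p3, p2, p13) → 78.2234
  f11: (p8, p10, p12) → 57.5353
  f12: (p8, p10, p4) → 16.3229
  f13: (p8, p6, p12) → 94.9458
  f14: (p8, p6, p4) → 26.5970
  f15: (p9, p6, p1) → 46.6221
  f16: (p15, p3, p1) → 88.1039
  f17: (p15, p3, p2) → 48.1716
  f18: (p0, p15, p2) → 7.2827
  f19: (p0, p6, p2) → 43.1562
  f20: (p0, p9, p6) → 23.5910
  f21: (p0, p9, p1) → 23.5497
  f22: (p0, p15, p1) → 23.2699
Σ area = 1234.139

Euler characteristic 13−33+22 = 2 ✓

facets=22 area=1234.139


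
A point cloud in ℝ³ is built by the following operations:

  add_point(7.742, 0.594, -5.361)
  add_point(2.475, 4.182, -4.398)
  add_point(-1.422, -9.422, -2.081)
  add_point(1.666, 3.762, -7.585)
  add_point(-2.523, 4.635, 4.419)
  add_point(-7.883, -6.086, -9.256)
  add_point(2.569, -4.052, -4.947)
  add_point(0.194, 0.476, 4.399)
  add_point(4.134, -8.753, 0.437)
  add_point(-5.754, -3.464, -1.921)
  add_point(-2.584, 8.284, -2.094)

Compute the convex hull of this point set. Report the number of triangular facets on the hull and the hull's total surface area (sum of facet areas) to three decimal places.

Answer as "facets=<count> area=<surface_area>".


facets=16 area=579.784

Hull vertices (10/11): indices [0, 2, 3, 4, 5, 6, 7, 8, 9, 10].

Area of each hull facet:
  f1: (p4, p10, p5) → 63.0555
  f2: (p4, p10, p0) → 49.4450
  f3: (p3, p0, p5) → 47.3768
  f4: (p3, p10, p5) → 56.8757
  f5: (p3, p10, p0) → 26.3776
  f6: (p6, p0, p5) → 25.4490
  f7: (p9, p2, p5) → 29.5079
  f8: (p9, p4, p5) → 22.4241
  f9: (p7, p4, p0) → 28.9344
  f10: (p7, p9, p2) → 35.1080
  f11: (p7, p9, p4) → 23.6744
  f12: (p8, p6, p0) → 24.1982
  f13: (p8, p7, p0) → 57.4209
  f14: (p8, p7, p2) → 32.9779
  f15: (p8, p2, p5) → 17.7020
  f16: (p8, p6, p5) → 39.2566
Σ area = 579.784

Check V−E+F: 10 − 24 + 16 = 2.


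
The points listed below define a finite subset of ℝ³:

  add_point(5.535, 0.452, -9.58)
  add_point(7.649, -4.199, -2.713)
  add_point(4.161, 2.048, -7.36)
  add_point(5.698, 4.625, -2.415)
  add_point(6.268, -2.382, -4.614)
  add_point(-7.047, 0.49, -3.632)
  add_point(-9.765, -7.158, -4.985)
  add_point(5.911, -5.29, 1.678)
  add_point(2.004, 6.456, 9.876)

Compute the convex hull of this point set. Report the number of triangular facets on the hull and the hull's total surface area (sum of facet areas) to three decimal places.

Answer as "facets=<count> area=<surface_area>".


facets=12 area=617.355

8 of the 9 inputs are extreme points: [0, 1, 2, 3, 5, 6, 7, 8].

Area of each hull facet:
  f1: (p0, p1, p6) → 73.7231
  f2: (p5, p8, p6) → 55.8537
  f3: (p5, p0, p6) → 55.7804
  f4: (p7, p1, p6) → 41.5262
  f5: (p7, p8, p6) → 126.9759
  f6: (p7, p8, p1) → 32.7115
  f7: (p3, p5, p8) → 86.3420
  f8: (p3, p8, p1) → 57.0316
  f9: (p3, p0, p1) → 32.1330
  f10: (p2, p5, p0) → 14.8333
  f11: (p2, p3, p0) → 6.0170
  f12: (p2, p3, p5) → 34.4277
Σ area = 617.355

Check V−E+F: 8 − 18 + 12 = 2.


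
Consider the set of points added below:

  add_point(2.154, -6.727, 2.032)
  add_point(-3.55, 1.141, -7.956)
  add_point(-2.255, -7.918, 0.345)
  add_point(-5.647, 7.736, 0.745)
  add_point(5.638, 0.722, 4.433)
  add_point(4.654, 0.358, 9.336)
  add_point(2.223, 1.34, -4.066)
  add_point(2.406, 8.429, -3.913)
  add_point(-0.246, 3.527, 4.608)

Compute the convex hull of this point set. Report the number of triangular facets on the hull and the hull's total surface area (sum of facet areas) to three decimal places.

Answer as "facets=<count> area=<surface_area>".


Extreme-point indices: [0, 1, 2, 3, 4, 5, 6, 7] — 8 of 9 on the boundary.

Area of each hull facet:
  f1: (p1, p2, p3) → 68.5052
  f2: (p7, p1, p3) → 44.6202
  f3: (p5, p2, p3) → 98.1734
  f4: (p5, p7, p3) → 68.8557
  f5: (p5, p7, p4) → 21.5818
  f6: (p0, p1, p2) → 29.7435
  f7: (p0, p5, p4) → 21.2916
  f8: (p0, p5, p2) → 19.9527
  f9: (p6, p7, p1) → 24.6509
  f10: (p6, p0, p1) → 33.4971
  f11: (p6, p7, p4) → 32.5347
  f12: (p6, p0, p4) → 36.8030
Σ area = 500.210

Euler: V−E+F = 8−18+12 = 2.

facets=12 area=500.210


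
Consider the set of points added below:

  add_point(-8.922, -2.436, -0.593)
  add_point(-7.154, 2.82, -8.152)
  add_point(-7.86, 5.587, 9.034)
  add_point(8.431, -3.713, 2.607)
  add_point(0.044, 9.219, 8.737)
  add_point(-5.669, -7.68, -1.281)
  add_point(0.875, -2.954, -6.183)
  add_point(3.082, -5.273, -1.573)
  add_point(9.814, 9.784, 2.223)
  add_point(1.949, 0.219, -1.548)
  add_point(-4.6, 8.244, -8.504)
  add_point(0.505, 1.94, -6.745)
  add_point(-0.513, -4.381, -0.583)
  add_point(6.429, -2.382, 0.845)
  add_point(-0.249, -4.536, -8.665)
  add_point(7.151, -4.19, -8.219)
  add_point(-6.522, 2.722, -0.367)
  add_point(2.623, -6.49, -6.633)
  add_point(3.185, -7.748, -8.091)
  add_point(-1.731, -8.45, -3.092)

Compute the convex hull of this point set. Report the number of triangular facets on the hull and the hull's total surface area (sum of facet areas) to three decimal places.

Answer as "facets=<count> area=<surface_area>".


Extreme-point indices: [0, 1, 2, 3, 4, 5, 8, 10, 14, 15, 18, 19] — 12 of 20 on the boundary.

Triangle areas on the boundary:
  f1: (p5, p2, p0) → 31.8263
  f2: (p3, p5, p19) → 24.4290
  f3: (p3, p5, p2) → 124.6374
  f4: (p1, p2, p0) → 57.1773
  f5: (p1, p10, p2) → 52.1907
  f6: (p1, p5, p0) → 27.8957
  f7: (p4, p3, p8) → 78.9026
  f8: (p4, p3, p2) → 71.4087
  f9: (p4, p10, p8) → 99.7328
  f10: (p4, p10, p2) → 75.8115
  f11: (p15, p3, p8) → 74.0260
  f12: (p15, p10, p8) → 133.8966
  f13: (p18, p3, p19) → 42.5416
  f14: (p18, p15, p3) → 28.9529
  f15: (p18, p5, p19) → 6.8080
  f16: (p14, p1, p5) → 48.0726
  f17: (p14, p18, p5) → 22.8371
  f18: (p14, p1, p10) → 28.2535
  f19: (p14, p15, p10) → 48.1470
  f20: (p14, p18, p15) → 12.5786
Σ area = 1090.126

Check V−E+F: 12 − 30 + 20 = 2.

facets=20 area=1090.126


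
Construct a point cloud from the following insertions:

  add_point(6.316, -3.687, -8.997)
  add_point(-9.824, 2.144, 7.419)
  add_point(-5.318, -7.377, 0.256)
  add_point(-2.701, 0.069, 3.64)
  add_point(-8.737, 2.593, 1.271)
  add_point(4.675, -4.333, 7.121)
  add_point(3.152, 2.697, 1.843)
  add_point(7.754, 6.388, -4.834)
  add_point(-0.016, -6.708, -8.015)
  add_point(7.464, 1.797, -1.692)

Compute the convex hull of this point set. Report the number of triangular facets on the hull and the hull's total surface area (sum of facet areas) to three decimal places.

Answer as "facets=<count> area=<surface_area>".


9 of the 10 inputs are extreme points: [0, 1, 2, 4, 5, 6, 7, 8, 9].

Area of each hull facet:
  f1: (p5, p2, p1) → 77.8728
  f2: (p4, p7, p1) → 48.5087
  f3: (p4, p2, p1) → 33.0264
  f4: (p6, p7, p1) → 38.9242
  f5: (p6, p5, p1) → 62.6854
  f6: (p6, p5, p7) → 29.0832
  f7: (p9, p0, p7) → 25.6111
  f8: (p9, p5, p7) → 12.3446
  f9: (p9, p5, p0) → 49.1614
  f10: (p8, p0, p7) → 34.6792
  f11: (p8, p4, p7) → 115.3488
  f12: (p8, p4, p2) → 51.1811
  f13: (p8, p5, p2) → 61.5398
  f14: (p8, p5, p0) → 55.6778
Σ area = 695.644

Euler: V−E+F = 9−21+14 = 2.

facets=14 area=695.644


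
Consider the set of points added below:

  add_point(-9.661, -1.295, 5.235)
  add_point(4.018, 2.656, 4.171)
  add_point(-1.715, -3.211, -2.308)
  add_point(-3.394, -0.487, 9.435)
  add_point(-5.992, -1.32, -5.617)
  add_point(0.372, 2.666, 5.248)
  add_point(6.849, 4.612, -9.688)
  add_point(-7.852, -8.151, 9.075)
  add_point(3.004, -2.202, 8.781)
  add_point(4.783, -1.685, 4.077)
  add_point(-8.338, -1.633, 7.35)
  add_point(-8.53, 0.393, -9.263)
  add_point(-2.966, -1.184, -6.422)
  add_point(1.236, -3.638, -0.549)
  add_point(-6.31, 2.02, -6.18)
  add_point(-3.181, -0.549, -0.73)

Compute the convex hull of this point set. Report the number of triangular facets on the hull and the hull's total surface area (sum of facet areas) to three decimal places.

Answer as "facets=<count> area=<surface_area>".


facets=24 area=728.943

14 of the 16 inputs are extreme points: [0, 1, 2, 3, 5, 6, 7, 8, 9, 10, 11, 12, 13, 14].

Area of each hull facet:
  f1: (p11, p7, p0) → 49.2056
  f2: (p5, p3, p0) → 24.1074
  f3: (p10, p7, p0) → 7.8650
  f4: (p10, p3, p0) → 4.4499
  f5: (p10, p3, p7) → 18.5301
  f6: (p14, p11, p6) → 26.3208
  f7: (p14, p5, p6) → 88.4711
  f8: (p14, p11, p0) → 22.9410
  f9: (p14, p5, p0) → 62.3980
  f10: (p2, p11, p7) → 66.3669
  f11: (p2, p13, p7) → 23.8777
  f12: (p1, p5, p6) → 24.0351
  f13: (p1, p5, p3) → 8.2234
  f14: (p12, p11, p6) → 33.6420
  f15: (p12, p2, p11) → 10.7356
  f16: (p12, p13, p6) → 45.0475
  f17: (p12, p2, p13) → 5.7391
  f18: (p8, p3, p7) → 28.5445
  f19: (p8, p1, p3) → 22.5349
  f20: (p9, p1, p6) → 31.3787
  f21: (p9, p8, p1) → 11.1428
  f22: (p9, p13, p6) → 41.4753
  f23: (p9, p13, p7) → 42.9534
  f24: (p9, p8, p7) → 28.9568
Σ area = 728.943

Check V−E+F: 14 − 36 + 24 = 2.


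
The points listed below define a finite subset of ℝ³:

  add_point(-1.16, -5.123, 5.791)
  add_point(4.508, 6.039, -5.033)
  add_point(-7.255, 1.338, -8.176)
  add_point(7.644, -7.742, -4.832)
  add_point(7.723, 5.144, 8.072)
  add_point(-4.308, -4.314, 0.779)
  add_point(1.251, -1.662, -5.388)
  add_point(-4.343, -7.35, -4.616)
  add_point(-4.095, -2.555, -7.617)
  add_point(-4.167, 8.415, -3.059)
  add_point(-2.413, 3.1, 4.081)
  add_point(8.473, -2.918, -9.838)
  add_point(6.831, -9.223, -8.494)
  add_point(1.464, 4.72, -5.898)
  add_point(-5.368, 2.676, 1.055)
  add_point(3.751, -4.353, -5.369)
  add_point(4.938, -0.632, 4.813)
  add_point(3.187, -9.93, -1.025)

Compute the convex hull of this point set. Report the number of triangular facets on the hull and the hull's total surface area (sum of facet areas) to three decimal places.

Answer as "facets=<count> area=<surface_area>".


Hull vertices (14/18): indices [0, 1, 2, 3, 4, 5, 7, 8, 9, 10, 11, 12, 14, 17].

Per-facet area ½‖(b−a)×(c−a)‖:
  f1: (p0, p4, p17) → 63.3925
  f2: (p12, p11, p2) → 54.4744
  f3: (p1, p11, p2) → 71.0032
  f4: (p1, p4, p11) → 70.6894
  f5: (p14, p5, p2) → 33.2999
  f6: (p14, p5, p0) → 20.7875
  f7: (p7, p12, p17) → 36.4109
  f8: (p7, p5, p2) → 30.2222
  f9: (p7, p0, p17) → 39.7449
  f10: (p7, p5, p0) → 13.7642
  f11: (p3, p4, p17) → 56.1138
  f12: (p3, p12, p17) → 12.1099
  f13: (p3, p4, p11) → 63.8285
  f14: (p3, p12, p11) → 13.1027
  f15: (p10, p0, p4) → 47.0403
  f16: (p10, p14, p0) → 17.8458
  f17: (p8, p12, p2) → 12.1505
  f18: (p8, p7, p2) → 10.4092
  f19: (p8, p7, p12) → 33.7936
  f20: (p9, p10, p14) → 14.8758
  f21: (p9, p1, p2) → 42.6495
  f22: (p9, p14, p2) → 31.0661
  f23: (p9, p1, p4) → 62.2303
  f24: (p9, p10, p4) → 47.0554
Σ area = 898.061

Euler: V−E+F = 14−36+24 = 2.

facets=24 area=898.061


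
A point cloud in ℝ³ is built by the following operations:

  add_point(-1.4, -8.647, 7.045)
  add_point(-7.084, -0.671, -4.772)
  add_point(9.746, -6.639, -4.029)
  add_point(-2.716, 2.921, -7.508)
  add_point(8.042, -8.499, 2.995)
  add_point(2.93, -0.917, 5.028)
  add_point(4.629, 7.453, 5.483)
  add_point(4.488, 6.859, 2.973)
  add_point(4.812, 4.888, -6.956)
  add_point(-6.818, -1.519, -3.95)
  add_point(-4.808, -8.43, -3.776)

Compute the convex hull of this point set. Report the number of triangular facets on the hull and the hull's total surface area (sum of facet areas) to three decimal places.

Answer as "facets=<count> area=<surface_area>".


facets=14 area=757.825

9 of the 11 inputs are extreme points: [0, 1, 2, 3, 4, 6, 8, 9, 10].

Facet areas (half cross-product norm):
  f1: (p0, p6, p1) → 119.9155
  f2: (p8, p6, p2) → 81.7197
  f3: (p4, p6, p2) → 61.4952
  f4: (p4, p0, p6) → 82.3916
  f5: (p4, p10, p2) → 52.6450
  f6: (p4, p10, p0) → 58.0023
  f7: (p9, p0, p1) → 2.3250
  f8: (p9, p10, p1) → 2.8816
  f9: (p9, p10, p0) → 40.5247
  f10: (p3, p8, p2) → 49.5689
  f11: (p3, p10, p2) → 85.1109
  f12: (p3, p10, p1) → 23.4150
  f13: (p3, p6, p1) → 48.5704
  f14: (p3, p8, p6) → 49.2590
Σ area = 757.825

Euler: V−E+F = 9−21+14 = 2.


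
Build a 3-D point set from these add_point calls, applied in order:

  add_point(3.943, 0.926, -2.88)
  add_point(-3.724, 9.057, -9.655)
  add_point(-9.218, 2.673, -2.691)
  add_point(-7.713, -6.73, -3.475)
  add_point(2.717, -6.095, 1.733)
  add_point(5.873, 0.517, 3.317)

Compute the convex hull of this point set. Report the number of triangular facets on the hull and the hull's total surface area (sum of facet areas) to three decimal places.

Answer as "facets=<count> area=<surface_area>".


6 of the 6 inputs are extreme points: [0, 1, 2, 3, 4, 5].

Per-facet area ½‖(b−a)×(c−a)‖:
  f1: (p1, p5, p2) → 88.4888
  f2: (p1, p3, p2) → 46.7984
  f3: (p0, p1, p5) → 30.0455
  f4: (p0, p1, p3) → 89.8698
  f5: (p4, p5, p2) → 57.5458
  f6: (p4, p3, p2) → 55.7065
  f7: (p4, p0, p5) → 23.4636
  f8: (p4, p0, p3) → 49.4444
Σ area = 441.363

Euler: V−E+F = 6−12+8 = 2.

facets=8 area=441.363


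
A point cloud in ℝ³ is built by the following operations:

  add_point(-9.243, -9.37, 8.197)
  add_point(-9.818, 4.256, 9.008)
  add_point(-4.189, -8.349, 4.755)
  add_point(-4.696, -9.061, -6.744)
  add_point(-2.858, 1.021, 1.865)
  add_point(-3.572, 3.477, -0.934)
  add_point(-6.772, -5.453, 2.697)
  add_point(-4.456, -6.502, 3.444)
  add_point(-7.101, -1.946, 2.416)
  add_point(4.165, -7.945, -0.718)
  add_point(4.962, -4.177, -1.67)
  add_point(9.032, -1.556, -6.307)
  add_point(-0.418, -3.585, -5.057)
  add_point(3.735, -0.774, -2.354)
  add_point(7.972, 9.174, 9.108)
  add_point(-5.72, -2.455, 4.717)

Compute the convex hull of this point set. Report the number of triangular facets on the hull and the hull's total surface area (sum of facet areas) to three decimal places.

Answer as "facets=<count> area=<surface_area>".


Hull vertices (7/16): indices [0, 1, 3, 5, 9, 11, 14].

Facet areas (half cross-product norm):
  f1: (p14, p0, p1) → 122.8379
  f2: (p3, p0, p1) → 106.5765
  f3: (p9, p14, p11) → 91.3287
  f4: (p9, p14, p0) → 162.3555
  f5: (p9, p3, p11) → 52.0546
  f6: (p9, p3, p0) → 80.4405
  f7: (p5, p3, p1) → 75.7529
  f8: (p5, p3, p11) → 92.9114
  f9: (p5, p14, p1) → 94.7019
  f10: (p5, p14, p11) → 114.9358
Σ area = 993.896

Euler characteristic 7−15+10 = 2 ✓

facets=10 area=993.896


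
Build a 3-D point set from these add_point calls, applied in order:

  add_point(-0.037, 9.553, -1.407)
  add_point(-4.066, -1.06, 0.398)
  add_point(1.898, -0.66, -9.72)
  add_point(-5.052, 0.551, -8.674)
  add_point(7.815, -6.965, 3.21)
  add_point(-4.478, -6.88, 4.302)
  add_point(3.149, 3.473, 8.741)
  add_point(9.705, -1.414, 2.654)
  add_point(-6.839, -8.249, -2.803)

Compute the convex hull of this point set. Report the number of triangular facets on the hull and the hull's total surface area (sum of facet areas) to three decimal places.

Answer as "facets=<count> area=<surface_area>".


facets=14 area=735.345

9 of the 9 inputs are extreme points: [0, 1, 2, 3, 4, 5, 6, 7, 8].

Facet areas (half cross-product norm):
  f1: (p2, p0, p7) → 88.9020
  f2: (p6, p0, p7) → 62.1949
  f3: (p3, p2, p8) → 38.0525
  f4: (p3, p2, p0) → 44.2144
  f5: (p4, p6, p7) → 29.4807
  f6: (p4, p2, p8) → 95.7266
  f7: (p4, p2, p7) → 43.1076
  f8: (p1, p6, p0) → 61.0962
  f9: (p1, p3, p8) → 37.3171
  f10: (p1, p3, p0) → 51.1745
  f11: (p5, p4, p8) → 45.7614
  f12: (p5, p4, p6) → 71.4815
  f13: (p5, p1, p8) → 25.0081
  f14: (p5, p1, p6) → 41.8277
Σ area = 735.345

Check V−E+F: 9 − 21 + 14 = 2.


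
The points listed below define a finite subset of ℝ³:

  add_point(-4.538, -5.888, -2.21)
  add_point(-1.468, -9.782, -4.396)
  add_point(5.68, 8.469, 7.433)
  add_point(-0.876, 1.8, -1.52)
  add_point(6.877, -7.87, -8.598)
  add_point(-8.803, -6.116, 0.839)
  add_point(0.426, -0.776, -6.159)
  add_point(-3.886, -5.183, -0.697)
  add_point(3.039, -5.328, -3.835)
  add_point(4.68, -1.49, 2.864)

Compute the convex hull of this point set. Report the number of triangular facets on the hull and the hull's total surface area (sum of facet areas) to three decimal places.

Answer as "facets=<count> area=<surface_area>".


facets=10 area=516.509

Points on the hull: [1, 2, 3, 4, 5, 6, 9] (7 of 10).

Facet areas (half cross-product norm):
  f1: (p6, p2, p4) → 78.9756
  f2: (p6, p1, p5) → 45.3113
  f3: (p6, p1, p4) → 39.8467
  f4: (p9, p2, p5) → 71.3443
  f5: (p9, p1, p5) → 60.2711
  f6: (p9, p2, p4) → 46.0593
  f7: (p9, p1, p4) → 57.3188
  f8: (p3, p2, p5) → 61.1809
  f9: (p3, p6, p5) → 31.2718
  f10: (p3, p6, p2) → 24.9289
Σ area = 516.509

Euler: V−E+F = 7−15+10 = 2.


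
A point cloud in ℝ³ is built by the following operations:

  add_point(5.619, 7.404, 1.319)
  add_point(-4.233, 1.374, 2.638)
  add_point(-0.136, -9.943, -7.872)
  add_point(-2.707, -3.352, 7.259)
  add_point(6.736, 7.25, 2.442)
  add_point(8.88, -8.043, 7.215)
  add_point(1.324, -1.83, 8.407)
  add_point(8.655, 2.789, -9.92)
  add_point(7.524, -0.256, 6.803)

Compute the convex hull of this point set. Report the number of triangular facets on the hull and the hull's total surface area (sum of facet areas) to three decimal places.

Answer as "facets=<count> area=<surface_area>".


facets=14 area=754.316

9 of the 9 inputs are extreme points: [0, 1, 2, 3, 4, 5, 6, 7, 8].

Area of each hull facet:
  f1: (p7, p0, p1) → 72.3046
  f2: (p7, p2, p1) → 116.9406
  f3: (p7, p2, p5) → 133.0965
  f4: (p8, p6, p5) → 26.0007
  f5: (p3, p2, p5) → 99.7887
  f6: (p3, p6, p5) → 19.6564
  f7: (p3, p2, p1) → 53.9083
  f8: (p3, p6, p1) → 14.9733
  f9: (p4, p8, p6) → 27.8859
  f10: (p4, p0, p1) → 8.1920
  f11: (p4, p6, p1) → 49.6157
  f12: (p4, p7, p0) → 9.0083
  f13: (p4, p7, p5) → 107.1308
  f14: (p4, p8, p5) → 15.8139
Σ area = 754.316

Check V−E+F: 9 − 21 + 14 = 2.


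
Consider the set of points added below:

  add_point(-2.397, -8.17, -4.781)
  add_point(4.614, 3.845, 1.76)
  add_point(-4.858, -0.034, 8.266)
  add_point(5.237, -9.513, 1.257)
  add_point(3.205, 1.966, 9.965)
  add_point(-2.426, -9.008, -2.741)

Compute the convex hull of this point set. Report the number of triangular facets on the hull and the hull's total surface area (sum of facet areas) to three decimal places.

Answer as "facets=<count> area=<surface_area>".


Hull vertices (6/6): indices [0, 1, 2, 3, 4, 5].

Facet areas (half cross-product norm):
  f1: (p0, p1, p2) → 86.3041
  f2: (p0, p1, p3) → 65.0029
  f3: (p4, p3, p2) → 60.7580
  f4: (p4, p1, p2) → 36.1786
  f5: (p4, p1, p3) → 56.2135
  f6: (p5, p3, p2) → 61.4974
  f7: (p5, p0, p2) → 14.0069
  f8: (p5, p0, p3) → 8.5852
Σ area = 388.547

Euler characteristic 6−12+8 = 2 ✓

facets=8 area=388.547


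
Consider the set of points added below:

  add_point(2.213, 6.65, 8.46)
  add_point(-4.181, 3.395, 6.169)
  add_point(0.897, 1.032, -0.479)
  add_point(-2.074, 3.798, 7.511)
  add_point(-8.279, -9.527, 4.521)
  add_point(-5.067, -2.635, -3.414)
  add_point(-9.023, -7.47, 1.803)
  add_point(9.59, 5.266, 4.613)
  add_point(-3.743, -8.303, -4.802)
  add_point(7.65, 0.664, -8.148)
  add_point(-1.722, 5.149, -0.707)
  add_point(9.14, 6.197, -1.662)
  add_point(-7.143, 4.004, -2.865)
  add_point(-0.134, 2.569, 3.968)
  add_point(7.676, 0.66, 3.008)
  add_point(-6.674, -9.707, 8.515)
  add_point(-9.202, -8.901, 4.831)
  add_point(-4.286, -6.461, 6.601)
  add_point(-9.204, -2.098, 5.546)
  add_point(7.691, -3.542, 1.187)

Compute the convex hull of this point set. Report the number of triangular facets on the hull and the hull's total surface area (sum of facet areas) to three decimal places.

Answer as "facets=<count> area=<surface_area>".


facets=26 area=939.826

15 of the 20 inputs are extreme points: [0, 1, 3, 4, 6, 7, 8, 9, 10, 11, 12, 15, 16, 18, 19].

Triangle areas on the boundary:
  f1: (p0, p15, p7) → 75.4821
  f2: (p19, p15, p7) → 78.2747
  f3: (p19, p9, p7) → 49.2870
  f4: (p19, p8, p15) → 92.1956
  f5: (p19, p8, p9) → 68.0455
  f6: (p3, p15, p18) → 39.0518
  f7: (p3, p0, p15) → 24.1141
  f8: (p11, p9, p7) → 20.7220
  f9: (p11, p0, p7) → 24.9778
  f10: (p4, p8, p15) → 16.6759
  f11: (p4, p6, p8) → 13.4840
  f12: (p12, p11, p9) → 67.7762
  f13: (p12, p8, p9) → 90.3897
  f14: (p12, p6, p18) → 34.6908
  f15: (p12, p6, p8) → 50.8921
  f16: (p16, p6, p18) → 10.8287
  f17: (p16, p4, p6) → 1.9383
  f18: (p16, p15, p18) → 15.4624
  f19: (p16, p4, p15) → 2.4871
  f20: (p10, p11, p0) → 52.3147
  f21: (p10, p12, p0) → 20.9970
  f22: (p10, p12, p11) → 14.7973
  f23: (p1, p3, p18) → 6.5452
  f24: (p1, p12, p18) → 34.5290
  f25: (p1, p3, p0) → 3.3275
  f26: (p1, p12, p0) → 30.5393
Σ area = 939.826

Euler: V−E+F = 15−39+26 = 2.
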